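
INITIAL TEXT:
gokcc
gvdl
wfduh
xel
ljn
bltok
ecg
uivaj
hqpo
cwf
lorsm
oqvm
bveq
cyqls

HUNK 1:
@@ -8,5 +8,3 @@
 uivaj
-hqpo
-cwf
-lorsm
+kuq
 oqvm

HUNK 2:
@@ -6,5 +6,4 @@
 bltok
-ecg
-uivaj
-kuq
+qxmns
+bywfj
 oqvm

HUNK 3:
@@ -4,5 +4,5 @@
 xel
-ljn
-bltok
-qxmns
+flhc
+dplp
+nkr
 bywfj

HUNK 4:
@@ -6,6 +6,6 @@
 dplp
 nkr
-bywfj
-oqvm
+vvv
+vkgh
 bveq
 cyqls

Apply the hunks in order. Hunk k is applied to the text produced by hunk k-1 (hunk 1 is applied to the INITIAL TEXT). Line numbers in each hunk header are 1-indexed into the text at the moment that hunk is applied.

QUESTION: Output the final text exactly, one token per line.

Hunk 1: at line 8 remove [hqpo,cwf,lorsm] add [kuq] -> 12 lines: gokcc gvdl wfduh xel ljn bltok ecg uivaj kuq oqvm bveq cyqls
Hunk 2: at line 6 remove [ecg,uivaj,kuq] add [qxmns,bywfj] -> 11 lines: gokcc gvdl wfduh xel ljn bltok qxmns bywfj oqvm bveq cyqls
Hunk 3: at line 4 remove [ljn,bltok,qxmns] add [flhc,dplp,nkr] -> 11 lines: gokcc gvdl wfduh xel flhc dplp nkr bywfj oqvm bveq cyqls
Hunk 4: at line 6 remove [bywfj,oqvm] add [vvv,vkgh] -> 11 lines: gokcc gvdl wfduh xel flhc dplp nkr vvv vkgh bveq cyqls

Answer: gokcc
gvdl
wfduh
xel
flhc
dplp
nkr
vvv
vkgh
bveq
cyqls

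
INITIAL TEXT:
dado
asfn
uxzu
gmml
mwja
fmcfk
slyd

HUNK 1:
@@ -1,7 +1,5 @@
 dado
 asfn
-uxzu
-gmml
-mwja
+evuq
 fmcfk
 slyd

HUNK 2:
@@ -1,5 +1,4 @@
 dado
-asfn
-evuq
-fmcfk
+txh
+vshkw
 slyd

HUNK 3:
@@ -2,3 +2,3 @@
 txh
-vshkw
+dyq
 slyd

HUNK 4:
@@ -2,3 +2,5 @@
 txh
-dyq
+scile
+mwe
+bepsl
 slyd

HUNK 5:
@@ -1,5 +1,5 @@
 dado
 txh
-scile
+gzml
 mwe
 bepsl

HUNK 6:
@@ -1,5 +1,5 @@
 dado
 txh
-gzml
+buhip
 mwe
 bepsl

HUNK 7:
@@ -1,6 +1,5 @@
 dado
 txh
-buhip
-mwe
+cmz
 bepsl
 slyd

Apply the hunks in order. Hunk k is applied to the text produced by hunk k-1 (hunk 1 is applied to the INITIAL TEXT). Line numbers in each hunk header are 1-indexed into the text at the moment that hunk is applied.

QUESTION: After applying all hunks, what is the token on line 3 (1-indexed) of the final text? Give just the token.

Hunk 1: at line 1 remove [uxzu,gmml,mwja] add [evuq] -> 5 lines: dado asfn evuq fmcfk slyd
Hunk 2: at line 1 remove [asfn,evuq,fmcfk] add [txh,vshkw] -> 4 lines: dado txh vshkw slyd
Hunk 3: at line 2 remove [vshkw] add [dyq] -> 4 lines: dado txh dyq slyd
Hunk 4: at line 2 remove [dyq] add [scile,mwe,bepsl] -> 6 lines: dado txh scile mwe bepsl slyd
Hunk 5: at line 1 remove [scile] add [gzml] -> 6 lines: dado txh gzml mwe bepsl slyd
Hunk 6: at line 1 remove [gzml] add [buhip] -> 6 lines: dado txh buhip mwe bepsl slyd
Hunk 7: at line 1 remove [buhip,mwe] add [cmz] -> 5 lines: dado txh cmz bepsl slyd
Final line 3: cmz

Answer: cmz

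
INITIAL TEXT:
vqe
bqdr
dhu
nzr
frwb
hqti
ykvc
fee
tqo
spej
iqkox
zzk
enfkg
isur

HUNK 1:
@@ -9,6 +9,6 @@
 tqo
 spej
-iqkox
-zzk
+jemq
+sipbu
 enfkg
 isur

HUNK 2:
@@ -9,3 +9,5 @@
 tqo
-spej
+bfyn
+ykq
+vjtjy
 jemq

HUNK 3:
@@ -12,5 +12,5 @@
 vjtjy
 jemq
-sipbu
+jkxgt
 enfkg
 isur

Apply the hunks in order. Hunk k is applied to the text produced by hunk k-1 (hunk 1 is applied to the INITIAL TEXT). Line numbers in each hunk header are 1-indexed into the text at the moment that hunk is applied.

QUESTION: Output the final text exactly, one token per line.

Answer: vqe
bqdr
dhu
nzr
frwb
hqti
ykvc
fee
tqo
bfyn
ykq
vjtjy
jemq
jkxgt
enfkg
isur

Derivation:
Hunk 1: at line 9 remove [iqkox,zzk] add [jemq,sipbu] -> 14 lines: vqe bqdr dhu nzr frwb hqti ykvc fee tqo spej jemq sipbu enfkg isur
Hunk 2: at line 9 remove [spej] add [bfyn,ykq,vjtjy] -> 16 lines: vqe bqdr dhu nzr frwb hqti ykvc fee tqo bfyn ykq vjtjy jemq sipbu enfkg isur
Hunk 3: at line 12 remove [sipbu] add [jkxgt] -> 16 lines: vqe bqdr dhu nzr frwb hqti ykvc fee tqo bfyn ykq vjtjy jemq jkxgt enfkg isur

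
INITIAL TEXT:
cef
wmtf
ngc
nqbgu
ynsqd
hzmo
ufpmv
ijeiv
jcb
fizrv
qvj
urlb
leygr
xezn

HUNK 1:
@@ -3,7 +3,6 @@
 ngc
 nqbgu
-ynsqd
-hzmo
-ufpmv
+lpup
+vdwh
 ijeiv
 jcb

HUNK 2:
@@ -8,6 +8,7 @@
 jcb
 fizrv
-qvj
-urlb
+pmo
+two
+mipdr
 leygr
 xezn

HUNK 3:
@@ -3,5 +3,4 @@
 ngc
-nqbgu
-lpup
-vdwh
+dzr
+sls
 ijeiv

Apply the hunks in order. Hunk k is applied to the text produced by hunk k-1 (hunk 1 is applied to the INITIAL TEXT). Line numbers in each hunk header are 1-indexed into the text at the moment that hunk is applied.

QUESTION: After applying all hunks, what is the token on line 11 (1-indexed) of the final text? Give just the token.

Answer: mipdr

Derivation:
Hunk 1: at line 3 remove [ynsqd,hzmo,ufpmv] add [lpup,vdwh] -> 13 lines: cef wmtf ngc nqbgu lpup vdwh ijeiv jcb fizrv qvj urlb leygr xezn
Hunk 2: at line 8 remove [qvj,urlb] add [pmo,two,mipdr] -> 14 lines: cef wmtf ngc nqbgu lpup vdwh ijeiv jcb fizrv pmo two mipdr leygr xezn
Hunk 3: at line 3 remove [nqbgu,lpup,vdwh] add [dzr,sls] -> 13 lines: cef wmtf ngc dzr sls ijeiv jcb fizrv pmo two mipdr leygr xezn
Final line 11: mipdr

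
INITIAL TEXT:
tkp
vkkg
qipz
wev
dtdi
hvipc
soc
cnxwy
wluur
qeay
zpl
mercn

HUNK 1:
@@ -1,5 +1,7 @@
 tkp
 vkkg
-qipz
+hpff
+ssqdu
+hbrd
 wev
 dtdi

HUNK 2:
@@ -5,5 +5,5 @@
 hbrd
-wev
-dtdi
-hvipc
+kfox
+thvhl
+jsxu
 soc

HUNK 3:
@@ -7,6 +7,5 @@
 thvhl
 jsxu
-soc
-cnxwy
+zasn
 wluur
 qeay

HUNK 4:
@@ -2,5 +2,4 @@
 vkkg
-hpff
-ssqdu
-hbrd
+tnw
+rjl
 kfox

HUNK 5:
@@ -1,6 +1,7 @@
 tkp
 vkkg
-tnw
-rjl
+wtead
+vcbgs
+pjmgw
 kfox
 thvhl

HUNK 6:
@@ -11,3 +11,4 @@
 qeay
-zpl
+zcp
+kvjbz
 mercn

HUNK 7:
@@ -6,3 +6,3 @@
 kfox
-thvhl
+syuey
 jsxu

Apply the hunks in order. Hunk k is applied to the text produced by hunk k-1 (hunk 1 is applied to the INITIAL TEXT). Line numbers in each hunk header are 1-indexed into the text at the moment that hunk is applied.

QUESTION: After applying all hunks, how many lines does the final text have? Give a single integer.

Answer: 14

Derivation:
Hunk 1: at line 1 remove [qipz] add [hpff,ssqdu,hbrd] -> 14 lines: tkp vkkg hpff ssqdu hbrd wev dtdi hvipc soc cnxwy wluur qeay zpl mercn
Hunk 2: at line 5 remove [wev,dtdi,hvipc] add [kfox,thvhl,jsxu] -> 14 lines: tkp vkkg hpff ssqdu hbrd kfox thvhl jsxu soc cnxwy wluur qeay zpl mercn
Hunk 3: at line 7 remove [soc,cnxwy] add [zasn] -> 13 lines: tkp vkkg hpff ssqdu hbrd kfox thvhl jsxu zasn wluur qeay zpl mercn
Hunk 4: at line 2 remove [hpff,ssqdu,hbrd] add [tnw,rjl] -> 12 lines: tkp vkkg tnw rjl kfox thvhl jsxu zasn wluur qeay zpl mercn
Hunk 5: at line 1 remove [tnw,rjl] add [wtead,vcbgs,pjmgw] -> 13 lines: tkp vkkg wtead vcbgs pjmgw kfox thvhl jsxu zasn wluur qeay zpl mercn
Hunk 6: at line 11 remove [zpl] add [zcp,kvjbz] -> 14 lines: tkp vkkg wtead vcbgs pjmgw kfox thvhl jsxu zasn wluur qeay zcp kvjbz mercn
Hunk 7: at line 6 remove [thvhl] add [syuey] -> 14 lines: tkp vkkg wtead vcbgs pjmgw kfox syuey jsxu zasn wluur qeay zcp kvjbz mercn
Final line count: 14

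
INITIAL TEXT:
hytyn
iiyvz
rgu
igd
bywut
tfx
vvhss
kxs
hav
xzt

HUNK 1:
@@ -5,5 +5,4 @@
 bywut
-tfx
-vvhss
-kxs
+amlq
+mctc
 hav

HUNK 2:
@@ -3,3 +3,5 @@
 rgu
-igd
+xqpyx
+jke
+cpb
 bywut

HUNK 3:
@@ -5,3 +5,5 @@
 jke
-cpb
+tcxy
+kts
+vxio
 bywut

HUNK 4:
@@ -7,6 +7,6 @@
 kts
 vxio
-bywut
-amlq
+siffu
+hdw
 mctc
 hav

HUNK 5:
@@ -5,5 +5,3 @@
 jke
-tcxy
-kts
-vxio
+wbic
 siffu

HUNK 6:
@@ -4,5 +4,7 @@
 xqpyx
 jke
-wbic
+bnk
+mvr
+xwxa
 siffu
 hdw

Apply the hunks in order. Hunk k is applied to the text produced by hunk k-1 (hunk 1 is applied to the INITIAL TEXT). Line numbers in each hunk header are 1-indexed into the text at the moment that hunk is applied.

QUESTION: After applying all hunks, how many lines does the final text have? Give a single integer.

Hunk 1: at line 5 remove [tfx,vvhss,kxs] add [amlq,mctc] -> 9 lines: hytyn iiyvz rgu igd bywut amlq mctc hav xzt
Hunk 2: at line 3 remove [igd] add [xqpyx,jke,cpb] -> 11 lines: hytyn iiyvz rgu xqpyx jke cpb bywut amlq mctc hav xzt
Hunk 3: at line 5 remove [cpb] add [tcxy,kts,vxio] -> 13 lines: hytyn iiyvz rgu xqpyx jke tcxy kts vxio bywut amlq mctc hav xzt
Hunk 4: at line 7 remove [bywut,amlq] add [siffu,hdw] -> 13 lines: hytyn iiyvz rgu xqpyx jke tcxy kts vxio siffu hdw mctc hav xzt
Hunk 5: at line 5 remove [tcxy,kts,vxio] add [wbic] -> 11 lines: hytyn iiyvz rgu xqpyx jke wbic siffu hdw mctc hav xzt
Hunk 6: at line 4 remove [wbic] add [bnk,mvr,xwxa] -> 13 lines: hytyn iiyvz rgu xqpyx jke bnk mvr xwxa siffu hdw mctc hav xzt
Final line count: 13

Answer: 13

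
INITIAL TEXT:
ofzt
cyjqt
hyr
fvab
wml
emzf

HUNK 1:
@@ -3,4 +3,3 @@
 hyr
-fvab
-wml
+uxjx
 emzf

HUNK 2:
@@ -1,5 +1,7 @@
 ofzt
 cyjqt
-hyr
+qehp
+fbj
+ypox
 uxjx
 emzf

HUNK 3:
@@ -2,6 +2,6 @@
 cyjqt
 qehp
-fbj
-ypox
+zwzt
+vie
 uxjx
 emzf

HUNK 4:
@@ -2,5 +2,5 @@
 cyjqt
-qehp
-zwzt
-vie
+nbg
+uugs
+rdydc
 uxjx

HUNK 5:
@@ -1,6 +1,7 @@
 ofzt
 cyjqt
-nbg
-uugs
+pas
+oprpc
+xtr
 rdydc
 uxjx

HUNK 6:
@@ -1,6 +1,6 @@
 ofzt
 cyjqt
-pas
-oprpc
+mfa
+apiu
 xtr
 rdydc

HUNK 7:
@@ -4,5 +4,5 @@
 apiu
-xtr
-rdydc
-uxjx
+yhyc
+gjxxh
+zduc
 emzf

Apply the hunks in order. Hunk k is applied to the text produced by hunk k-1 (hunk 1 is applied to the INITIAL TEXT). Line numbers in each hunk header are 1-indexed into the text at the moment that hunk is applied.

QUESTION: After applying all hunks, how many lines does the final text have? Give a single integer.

Hunk 1: at line 3 remove [fvab,wml] add [uxjx] -> 5 lines: ofzt cyjqt hyr uxjx emzf
Hunk 2: at line 1 remove [hyr] add [qehp,fbj,ypox] -> 7 lines: ofzt cyjqt qehp fbj ypox uxjx emzf
Hunk 3: at line 2 remove [fbj,ypox] add [zwzt,vie] -> 7 lines: ofzt cyjqt qehp zwzt vie uxjx emzf
Hunk 4: at line 2 remove [qehp,zwzt,vie] add [nbg,uugs,rdydc] -> 7 lines: ofzt cyjqt nbg uugs rdydc uxjx emzf
Hunk 5: at line 1 remove [nbg,uugs] add [pas,oprpc,xtr] -> 8 lines: ofzt cyjqt pas oprpc xtr rdydc uxjx emzf
Hunk 6: at line 1 remove [pas,oprpc] add [mfa,apiu] -> 8 lines: ofzt cyjqt mfa apiu xtr rdydc uxjx emzf
Hunk 7: at line 4 remove [xtr,rdydc,uxjx] add [yhyc,gjxxh,zduc] -> 8 lines: ofzt cyjqt mfa apiu yhyc gjxxh zduc emzf
Final line count: 8

Answer: 8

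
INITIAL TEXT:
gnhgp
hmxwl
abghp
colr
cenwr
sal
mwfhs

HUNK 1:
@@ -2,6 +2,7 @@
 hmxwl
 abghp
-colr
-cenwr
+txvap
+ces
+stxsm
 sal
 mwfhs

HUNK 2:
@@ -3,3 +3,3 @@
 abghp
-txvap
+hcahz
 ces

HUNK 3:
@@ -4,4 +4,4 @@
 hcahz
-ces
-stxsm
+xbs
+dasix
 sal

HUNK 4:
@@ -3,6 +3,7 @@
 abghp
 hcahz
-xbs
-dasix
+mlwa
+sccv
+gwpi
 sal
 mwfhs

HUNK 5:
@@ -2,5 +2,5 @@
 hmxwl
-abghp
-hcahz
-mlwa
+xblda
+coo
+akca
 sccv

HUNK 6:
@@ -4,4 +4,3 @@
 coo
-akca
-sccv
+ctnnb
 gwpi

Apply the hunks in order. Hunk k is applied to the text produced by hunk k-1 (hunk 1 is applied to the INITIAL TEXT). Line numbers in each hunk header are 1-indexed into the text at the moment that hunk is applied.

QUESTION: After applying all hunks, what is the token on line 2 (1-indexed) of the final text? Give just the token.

Hunk 1: at line 2 remove [colr,cenwr] add [txvap,ces,stxsm] -> 8 lines: gnhgp hmxwl abghp txvap ces stxsm sal mwfhs
Hunk 2: at line 3 remove [txvap] add [hcahz] -> 8 lines: gnhgp hmxwl abghp hcahz ces stxsm sal mwfhs
Hunk 3: at line 4 remove [ces,stxsm] add [xbs,dasix] -> 8 lines: gnhgp hmxwl abghp hcahz xbs dasix sal mwfhs
Hunk 4: at line 3 remove [xbs,dasix] add [mlwa,sccv,gwpi] -> 9 lines: gnhgp hmxwl abghp hcahz mlwa sccv gwpi sal mwfhs
Hunk 5: at line 2 remove [abghp,hcahz,mlwa] add [xblda,coo,akca] -> 9 lines: gnhgp hmxwl xblda coo akca sccv gwpi sal mwfhs
Hunk 6: at line 4 remove [akca,sccv] add [ctnnb] -> 8 lines: gnhgp hmxwl xblda coo ctnnb gwpi sal mwfhs
Final line 2: hmxwl

Answer: hmxwl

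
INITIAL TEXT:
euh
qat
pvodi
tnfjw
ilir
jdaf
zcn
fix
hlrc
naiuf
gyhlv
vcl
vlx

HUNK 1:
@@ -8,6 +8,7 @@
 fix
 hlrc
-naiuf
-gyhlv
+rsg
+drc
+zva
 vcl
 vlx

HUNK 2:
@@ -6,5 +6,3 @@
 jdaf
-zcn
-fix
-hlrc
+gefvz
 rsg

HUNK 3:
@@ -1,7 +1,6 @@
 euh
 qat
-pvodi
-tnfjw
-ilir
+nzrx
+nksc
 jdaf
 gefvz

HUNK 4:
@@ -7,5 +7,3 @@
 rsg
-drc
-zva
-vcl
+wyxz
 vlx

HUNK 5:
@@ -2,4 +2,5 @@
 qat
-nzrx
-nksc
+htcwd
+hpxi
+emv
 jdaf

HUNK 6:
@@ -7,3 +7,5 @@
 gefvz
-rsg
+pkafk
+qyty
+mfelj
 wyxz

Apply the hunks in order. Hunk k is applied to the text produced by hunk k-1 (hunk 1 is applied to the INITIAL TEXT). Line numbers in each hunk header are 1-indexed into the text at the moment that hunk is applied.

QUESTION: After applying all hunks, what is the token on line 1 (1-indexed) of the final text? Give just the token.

Hunk 1: at line 8 remove [naiuf,gyhlv] add [rsg,drc,zva] -> 14 lines: euh qat pvodi tnfjw ilir jdaf zcn fix hlrc rsg drc zva vcl vlx
Hunk 2: at line 6 remove [zcn,fix,hlrc] add [gefvz] -> 12 lines: euh qat pvodi tnfjw ilir jdaf gefvz rsg drc zva vcl vlx
Hunk 3: at line 1 remove [pvodi,tnfjw,ilir] add [nzrx,nksc] -> 11 lines: euh qat nzrx nksc jdaf gefvz rsg drc zva vcl vlx
Hunk 4: at line 7 remove [drc,zva,vcl] add [wyxz] -> 9 lines: euh qat nzrx nksc jdaf gefvz rsg wyxz vlx
Hunk 5: at line 2 remove [nzrx,nksc] add [htcwd,hpxi,emv] -> 10 lines: euh qat htcwd hpxi emv jdaf gefvz rsg wyxz vlx
Hunk 6: at line 7 remove [rsg] add [pkafk,qyty,mfelj] -> 12 lines: euh qat htcwd hpxi emv jdaf gefvz pkafk qyty mfelj wyxz vlx
Final line 1: euh

Answer: euh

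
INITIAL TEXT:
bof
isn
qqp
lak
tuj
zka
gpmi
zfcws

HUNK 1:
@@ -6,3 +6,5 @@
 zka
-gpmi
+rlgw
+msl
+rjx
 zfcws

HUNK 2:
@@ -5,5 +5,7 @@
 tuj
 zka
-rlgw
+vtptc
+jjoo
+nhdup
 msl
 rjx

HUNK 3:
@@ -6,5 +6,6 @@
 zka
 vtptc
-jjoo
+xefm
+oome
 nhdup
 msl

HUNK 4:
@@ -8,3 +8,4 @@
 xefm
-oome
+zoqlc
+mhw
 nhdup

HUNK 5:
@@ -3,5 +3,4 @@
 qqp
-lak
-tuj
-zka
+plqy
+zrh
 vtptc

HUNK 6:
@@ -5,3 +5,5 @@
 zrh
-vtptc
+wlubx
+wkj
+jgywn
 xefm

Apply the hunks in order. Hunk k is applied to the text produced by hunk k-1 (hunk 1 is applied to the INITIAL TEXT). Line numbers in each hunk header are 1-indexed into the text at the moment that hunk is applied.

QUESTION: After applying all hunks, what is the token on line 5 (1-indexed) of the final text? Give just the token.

Answer: zrh

Derivation:
Hunk 1: at line 6 remove [gpmi] add [rlgw,msl,rjx] -> 10 lines: bof isn qqp lak tuj zka rlgw msl rjx zfcws
Hunk 2: at line 5 remove [rlgw] add [vtptc,jjoo,nhdup] -> 12 lines: bof isn qqp lak tuj zka vtptc jjoo nhdup msl rjx zfcws
Hunk 3: at line 6 remove [jjoo] add [xefm,oome] -> 13 lines: bof isn qqp lak tuj zka vtptc xefm oome nhdup msl rjx zfcws
Hunk 4: at line 8 remove [oome] add [zoqlc,mhw] -> 14 lines: bof isn qqp lak tuj zka vtptc xefm zoqlc mhw nhdup msl rjx zfcws
Hunk 5: at line 3 remove [lak,tuj,zka] add [plqy,zrh] -> 13 lines: bof isn qqp plqy zrh vtptc xefm zoqlc mhw nhdup msl rjx zfcws
Hunk 6: at line 5 remove [vtptc] add [wlubx,wkj,jgywn] -> 15 lines: bof isn qqp plqy zrh wlubx wkj jgywn xefm zoqlc mhw nhdup msl rjx zfcws
Final line 5: zrh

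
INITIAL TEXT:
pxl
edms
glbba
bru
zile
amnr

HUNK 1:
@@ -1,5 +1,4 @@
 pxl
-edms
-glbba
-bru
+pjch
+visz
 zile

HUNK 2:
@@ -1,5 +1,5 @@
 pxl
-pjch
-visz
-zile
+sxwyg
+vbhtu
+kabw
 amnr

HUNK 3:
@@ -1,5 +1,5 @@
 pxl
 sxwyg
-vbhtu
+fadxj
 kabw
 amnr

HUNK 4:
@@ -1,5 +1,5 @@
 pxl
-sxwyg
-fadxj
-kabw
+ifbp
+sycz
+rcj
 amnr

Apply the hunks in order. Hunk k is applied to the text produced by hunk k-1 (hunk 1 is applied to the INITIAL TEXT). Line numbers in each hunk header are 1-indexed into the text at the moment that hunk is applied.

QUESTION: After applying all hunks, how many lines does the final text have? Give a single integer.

Answer: 5

Derivation:
Hunk 1: at line 1 remove [edms,glbba,bru] add [pjch,visz] -> 5 lines: pxl pjch visz zile amnr
Hunk 2: at line 1 remove [pjch,visz,zile] add [sxwyg,vbhtu,kabw] -> 5 lines: pxl sxwyg vbhtu kabw amnr
Hunk 3: at line 1 remove [vbhtu] add [fadxj] -> 5 lines: pxl sxwyg fadxj kabw amnr
Hunk 4: at line 1 remove [sxwyg,fadxj,kabw] add [ifbp,sycz,rcj] -> 5 lines: pxl ifbp sycz rcj amnr
Final line count: 5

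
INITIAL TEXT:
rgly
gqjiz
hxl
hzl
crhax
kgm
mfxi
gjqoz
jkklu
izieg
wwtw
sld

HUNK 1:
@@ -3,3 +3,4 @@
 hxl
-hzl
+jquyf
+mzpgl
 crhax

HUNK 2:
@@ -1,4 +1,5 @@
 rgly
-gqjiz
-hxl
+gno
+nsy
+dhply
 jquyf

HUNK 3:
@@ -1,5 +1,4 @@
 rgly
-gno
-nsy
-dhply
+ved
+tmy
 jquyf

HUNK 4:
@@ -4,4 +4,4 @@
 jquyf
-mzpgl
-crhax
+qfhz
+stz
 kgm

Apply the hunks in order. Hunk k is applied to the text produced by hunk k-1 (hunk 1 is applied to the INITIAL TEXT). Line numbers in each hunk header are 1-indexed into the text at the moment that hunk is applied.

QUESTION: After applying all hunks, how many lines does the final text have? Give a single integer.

Answer: 13

Derivation:
Hunk 1: at line 3 remove [hzl] add [jquyf,mzpgl] -> 13 lines: rgly gqjiz hxl jquyf mzpgl crhax kgm mfxi gjqoz jkklu izieg wwtw sld
Hunk 2: at line 1 remove [gqjiz,hxl] add [gno,nsy,dhply] -> 14 lines: rgly gno nsy dhply jquyf mzpgl crhax kgm mfxi gjqoz jkklu izieg wwtw sld
Hunk 3: at line 1 remove [gno,nsy,dhply] add [ved,tmy] -> 13 lines: rgly ved tmy jquyf mzpgl crhax kgm mfxi gjqoz jkklu izieg wwtw sld
Hunk 4: at line 4 remove [mzpgl,crhax] add [qfhz,stz] -> 13 lines: rgly ved tmy jquyf qfhz stz kgm mfxi gjqoz jkklu izieg wwtw sld
Final line count: 13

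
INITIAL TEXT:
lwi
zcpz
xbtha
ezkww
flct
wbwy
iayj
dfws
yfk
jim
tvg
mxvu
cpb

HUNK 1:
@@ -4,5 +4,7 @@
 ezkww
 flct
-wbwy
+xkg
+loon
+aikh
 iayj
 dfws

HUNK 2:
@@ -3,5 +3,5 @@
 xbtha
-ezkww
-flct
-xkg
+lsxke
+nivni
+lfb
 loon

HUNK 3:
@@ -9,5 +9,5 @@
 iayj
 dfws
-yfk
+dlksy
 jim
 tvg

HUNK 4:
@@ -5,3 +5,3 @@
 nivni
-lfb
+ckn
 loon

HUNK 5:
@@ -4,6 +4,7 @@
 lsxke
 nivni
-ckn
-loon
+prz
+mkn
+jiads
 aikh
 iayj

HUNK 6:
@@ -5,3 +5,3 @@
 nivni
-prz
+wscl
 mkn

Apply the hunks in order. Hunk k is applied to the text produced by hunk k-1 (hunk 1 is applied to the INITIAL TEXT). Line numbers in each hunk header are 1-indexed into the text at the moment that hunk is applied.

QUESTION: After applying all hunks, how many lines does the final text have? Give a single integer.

Answer: 16

Derivation:
Hunk 1: at line 4 remove [wbwy] add [xkg,loon,aikh] -> 15 lines: lwi zcpz xbtha ezkww flct xkg loon aikh iayj dfws yfk jim tvg mxvu cpb
Hunk 2: at line 3 remove [ezkww,flct,xkg] add [lsxke,nivni,lfb] -> 15 lines: lwi zcpz xbtha lsxke nivni lfb loon aikh iayj dfws yfk jim tvg mxvu cpb
Hunk 3: at line 9 remove [yfk] add [dlksy] -> 15 lines: lwi zcpz xbtha lsxke nivni lfb loon aikh iayj dfws dlksy jim tvg mxvu cpb
Hunk 4: at line 5 remove [lfb] add [ckn] -> 15 lines: lwi zcpz xbtha lsxke nivni ckn loon aikh iayj dfws dlksy jim tvg mxvu cpb
Hunk 5: at line 4 remove [ckn,loon] add [prz,mkn,jiads] -> 16 lines: lwi zcpz xbtha lsxke nivni prz mkn jiads aikh iayj dfws dlksy jim tvg mxvu cpb
Hunk 6: at line 5 remove [prz] add [wscl] -> 16 lines: lwi zcpz xbtha lsxke nivni wscl mkn jiads aikh iayj dfws dlksy jim tvg mxvu cpb
Final line count: 16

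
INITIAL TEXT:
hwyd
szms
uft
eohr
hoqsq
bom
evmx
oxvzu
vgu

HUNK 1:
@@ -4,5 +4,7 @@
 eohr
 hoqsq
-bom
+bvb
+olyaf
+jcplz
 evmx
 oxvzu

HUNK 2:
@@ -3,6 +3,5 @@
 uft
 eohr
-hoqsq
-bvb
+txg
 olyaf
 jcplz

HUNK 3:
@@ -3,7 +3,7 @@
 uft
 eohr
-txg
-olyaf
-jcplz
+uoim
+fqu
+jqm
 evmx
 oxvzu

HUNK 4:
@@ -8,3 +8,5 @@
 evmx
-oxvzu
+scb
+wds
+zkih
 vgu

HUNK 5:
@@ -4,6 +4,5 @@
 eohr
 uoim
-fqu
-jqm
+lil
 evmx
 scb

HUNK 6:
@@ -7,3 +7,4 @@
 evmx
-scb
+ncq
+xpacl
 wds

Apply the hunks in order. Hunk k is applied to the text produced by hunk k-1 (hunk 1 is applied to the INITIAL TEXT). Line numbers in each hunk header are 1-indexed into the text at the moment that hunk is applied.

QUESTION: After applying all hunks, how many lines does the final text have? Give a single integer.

Hunk 1: at line 4 remove [bom] add [bvb,olyaf,jcplz] -> 11 lines: hwyd szms uft eohr hoqsq bvb olyaf jcplz evmx oxvzu vgu
Hunk 2: at line 3 remove [hoqsq,bvb] add [txg] -> 10 lines: hwyd szms uft eohr txg olyaf jcplz evmx oxvzu vgu
Hunk 3: at line 3 remove [txg,olyaf,jcplz] add [uoim,fqu,jqm] -> 10 lines: hwyd szms uft eohr uoim fqu jqm evmx oxvzu vgu
Hunk 4: at line 8 remove [oxvzu] add [scb,wds,zkih] -> 12 lines: hwyd szms uft eohr uoim fqu jqm evmx scb wds zkih vgu
Hunk 5: at line 4 remove [fqu,jqm] add [lil] -> 11 lines: hwyd szms uft eohr uoim lil evmx scb wds zkih vgu
Hunk 6: at line 7 remove [scb] add [ncq,xpacl] -> 12 lines: hwyd szms uft eohr uoim lil evmx ncq xpacl wds zkih vgu
Final line count: 12

Answer: 12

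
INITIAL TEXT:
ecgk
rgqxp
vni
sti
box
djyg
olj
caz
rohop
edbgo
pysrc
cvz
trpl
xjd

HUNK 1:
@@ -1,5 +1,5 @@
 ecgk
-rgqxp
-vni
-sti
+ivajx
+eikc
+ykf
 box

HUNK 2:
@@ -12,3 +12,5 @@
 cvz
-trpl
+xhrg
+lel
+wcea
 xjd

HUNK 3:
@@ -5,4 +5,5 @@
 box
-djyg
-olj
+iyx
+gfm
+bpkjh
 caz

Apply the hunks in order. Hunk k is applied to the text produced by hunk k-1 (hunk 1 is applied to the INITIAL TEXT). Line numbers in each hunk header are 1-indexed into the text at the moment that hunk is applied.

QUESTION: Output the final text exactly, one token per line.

Answer: ecgk
ivajx
eikc
ykf
box
iyx
gfm
bpkjh
caz
rohop
edbgo
pysrc
cvz
xhrg
lel
wcea
xjd

Derivation:
Hunk 1: at line 1 remove [rgqxp,vni,sti] add [ivajx,eikc,ykf] -> 14 lines: ecgk ivajx eikc ykf box djyg olj caz rohop edbgo pysrc cvz trpl xjd
Hunk 2: at line 12 remove [trpl] add [xhrg,lel,wcea] -> 16 lines: ecgk ivajx eikc ykf box djyg olj caz rohop edbgo pysrc cvz xhrg lel wcea xjd
Hunk 3: at line 5 remove [djyg,olj] add [iyx,gfm,bpkjh] -> 17 lines: ecgk ivajx eikc ykf box iyx gfm bpkjh caz rohop edbgo pysrc cvz xhrg lel wcea xjd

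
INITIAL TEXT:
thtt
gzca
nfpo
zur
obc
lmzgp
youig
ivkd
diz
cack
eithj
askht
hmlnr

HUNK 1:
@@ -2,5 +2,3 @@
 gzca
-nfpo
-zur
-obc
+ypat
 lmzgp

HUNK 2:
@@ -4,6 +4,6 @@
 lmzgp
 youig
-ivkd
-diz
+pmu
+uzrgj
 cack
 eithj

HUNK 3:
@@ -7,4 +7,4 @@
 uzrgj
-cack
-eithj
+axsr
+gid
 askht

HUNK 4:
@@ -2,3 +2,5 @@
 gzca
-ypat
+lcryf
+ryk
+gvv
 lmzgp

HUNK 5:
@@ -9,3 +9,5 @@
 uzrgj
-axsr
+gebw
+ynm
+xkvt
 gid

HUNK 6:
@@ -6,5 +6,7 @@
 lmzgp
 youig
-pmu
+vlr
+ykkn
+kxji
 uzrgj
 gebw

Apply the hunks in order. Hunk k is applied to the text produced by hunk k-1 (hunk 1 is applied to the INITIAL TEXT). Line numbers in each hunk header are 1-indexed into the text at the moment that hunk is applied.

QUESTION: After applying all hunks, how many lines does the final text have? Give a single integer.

Answer: 17

Derivation:
Hunk 1: at line 2 remove [nfpo,zur,obc] add [ypat] -> 11 lines: thtt gzca ypat lmzgp youig ivkd diz cack eithj askht hmlnr
Hunk 2: at line 4 remove [ivkd,diz] add [pmu,uzrgj] -> 11 lines: thtt gzca ypat lmzgp youig pmu uzrgj cack eithj askht hmlnr
Hunk 3: at line 7 remove [cack,eithj] add [axsr,gid] -> 11 lines: thtt gzca ypat lmzgp youig pmu uzrgj axsr gid askht hmlnr
Hunk 4: at line 2 remove [ypat] add [lcryf,ryk,gvv] -> 13 lines: thtt gzca lcryf ryk gvv lmzgp youig pmu uzrgj axsr gid askht hmlnr
Hunk 5: at line 9 remove [axsr] add [gebw,ynm,xkvt] -> 15 lines: thtt gzca lcryf ryk gvv lmzgp youig pmu uzrgj gebw ynm xkvt gid askht hmlnr
Hunk 6: at line 6 remove [pmu] add [vlr,ykkn,kxji] -> 17 lines: thtt gzca lcryf ryk gvv lmzgp youig vlr ykkn kxji uzrgj gebw ynm xkvt gid askht hmlnr
Final line count: 17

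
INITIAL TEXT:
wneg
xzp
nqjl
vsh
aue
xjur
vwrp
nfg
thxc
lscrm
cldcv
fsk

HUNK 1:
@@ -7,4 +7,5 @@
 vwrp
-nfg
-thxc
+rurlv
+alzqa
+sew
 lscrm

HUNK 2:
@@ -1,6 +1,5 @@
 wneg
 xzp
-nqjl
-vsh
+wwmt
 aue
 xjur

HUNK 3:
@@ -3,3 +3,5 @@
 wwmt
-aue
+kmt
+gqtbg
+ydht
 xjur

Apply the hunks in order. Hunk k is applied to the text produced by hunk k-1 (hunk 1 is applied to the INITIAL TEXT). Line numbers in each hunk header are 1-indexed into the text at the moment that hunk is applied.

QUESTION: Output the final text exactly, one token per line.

Hunk 1: at line 7 remove [nfg,thxc] add [rurlv,alzqa,sew] -> 13 lines: wneg xzp nqjl vsh aue xjur vwrp rurlv alzqa sew lscrm cldcv fsk
Hunk 2: at line 1 remove [nqjl,vsh] add [wwmt] -> 12 lines: wneg xzp wwmt aue xjur vwrp rurlv alzqa sew lscrm cldcv fsk
Hunk 3: at line 3 remove [aue] add [kmt,gqtbg,ydht] -> 14 lines: wneg xzp wwmt kmt gqtbg ydht xjur vwrp rurlv alzqa sew lscrm cldcv fsk

Answer: wneg
xzp
wwmt
kmt
gqtbg
ydht
xjur
vwrp
rurlv
alzqa
sew
lscrm
cldcv
fsk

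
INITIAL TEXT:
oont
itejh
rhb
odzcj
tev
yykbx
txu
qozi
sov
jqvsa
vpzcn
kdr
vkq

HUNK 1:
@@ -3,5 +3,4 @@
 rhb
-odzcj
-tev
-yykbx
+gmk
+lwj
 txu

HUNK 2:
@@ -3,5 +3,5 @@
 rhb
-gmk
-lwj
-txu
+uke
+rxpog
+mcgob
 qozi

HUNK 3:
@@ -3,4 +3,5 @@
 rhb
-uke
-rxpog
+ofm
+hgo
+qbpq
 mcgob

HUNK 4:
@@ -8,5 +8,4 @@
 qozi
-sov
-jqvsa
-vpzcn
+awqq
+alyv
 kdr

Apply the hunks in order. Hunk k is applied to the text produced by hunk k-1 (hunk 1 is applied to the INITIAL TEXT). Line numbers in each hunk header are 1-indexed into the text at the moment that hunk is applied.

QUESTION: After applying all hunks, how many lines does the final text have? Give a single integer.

Hunk 1: at line 3 remove [odzcj,tev,yykbx] add [gmk,lwj] -> 12 lines: oont itejh rhb gmk lwj txu qozi sov jqvsa vpzcn kdr vkq
Hunk 2: at line 3 remove [gmk,lwj,txu] add [uke,rxpog,mcgob] -> 12 lines: oont itejh rhb uke rxpog mcgob qozi sov jqvsa vpzcn kdr vkq
Hunk 3: at line 3 remove [uke,rxpog] add [ofm,hgo,qbpq] -> 13 lines: oont itejh rhb ofm hgo qbpq mcgob qozi sov jqvsa vpzcn kdr vkq
Hunk 4: at line 8 remove [sov,jqvsa,vpzcn] add [awqq,alyv] -> 12 lines: oont itejh rhb ofm hgo qbpq mcgob qozi awqq alyv kdr vkq
Final line count: 12

Answer: 12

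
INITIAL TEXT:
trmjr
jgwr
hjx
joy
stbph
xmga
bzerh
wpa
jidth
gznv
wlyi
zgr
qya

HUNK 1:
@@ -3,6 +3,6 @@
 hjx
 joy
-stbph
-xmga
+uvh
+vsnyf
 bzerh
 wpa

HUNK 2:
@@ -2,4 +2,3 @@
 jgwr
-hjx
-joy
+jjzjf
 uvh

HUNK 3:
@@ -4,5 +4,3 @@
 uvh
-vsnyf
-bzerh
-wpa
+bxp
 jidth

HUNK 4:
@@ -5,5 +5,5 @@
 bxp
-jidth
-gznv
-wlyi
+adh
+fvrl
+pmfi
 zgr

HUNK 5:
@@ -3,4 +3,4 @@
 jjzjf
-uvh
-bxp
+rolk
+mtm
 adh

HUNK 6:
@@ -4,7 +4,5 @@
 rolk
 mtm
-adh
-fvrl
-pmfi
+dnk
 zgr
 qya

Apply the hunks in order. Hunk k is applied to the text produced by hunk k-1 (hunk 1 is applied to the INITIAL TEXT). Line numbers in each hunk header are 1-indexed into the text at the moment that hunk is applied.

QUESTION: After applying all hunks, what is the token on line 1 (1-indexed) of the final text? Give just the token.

Hunk 1: at line 3 remove [stbph,xmga] add [uvh,vsnyf] -> 13 lines: trmjr jgwr hjx joy uvh vsnyf bzerh wpa jidth gznv wlyi zgr qya
Hunk 2: at line 2 remove [hjx,joy] add [jjzjf] -> 12 lines: trmjr jgwr jjzjf uvh vsnyf bzerh wpa jidth gznv wlyi zgr qya
Hunk 3: at line 4 remove [vsnyf,bzerh,wpa] add [bxp] -> 10 lines: trmjr jgwr jjzjf uvh bxp jidth gznv wlyi zgr qya
Hunk 4: at line 5 remove [jidth,gznv,wlyi] add [adh,fvrl,pmfi] -> 10 lines: trmjr jgwr jjzjf uvh bxp adh fvrl pmfi zgr qya
Hunk 5: at line 3 remove [uvh,bxp] add [rolk,mtm] -> 10 lines: trmjr jgwr jjzjf rolk mtm adh fvrl pmfi zgr qya
Hunk 6: at line 4 remove [adh,fvrl,pmfi] add [dnk] -> 8 lines: trmjr jgwr jjzjf rolk mtm dnk zgr qya
Final line 1: trmjr

Answer: trmjr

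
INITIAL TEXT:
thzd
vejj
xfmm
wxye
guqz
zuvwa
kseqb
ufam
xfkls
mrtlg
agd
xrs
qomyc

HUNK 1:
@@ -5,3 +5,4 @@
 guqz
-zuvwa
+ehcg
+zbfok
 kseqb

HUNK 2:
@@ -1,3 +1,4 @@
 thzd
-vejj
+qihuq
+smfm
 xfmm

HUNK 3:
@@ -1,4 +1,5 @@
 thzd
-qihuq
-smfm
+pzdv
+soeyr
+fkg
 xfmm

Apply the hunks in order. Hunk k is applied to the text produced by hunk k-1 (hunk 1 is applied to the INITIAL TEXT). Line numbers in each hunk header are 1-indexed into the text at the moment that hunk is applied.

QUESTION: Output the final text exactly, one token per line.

Answer: thzd
pzdv
soeyr
fkg
xfmm
wxye
guqz
ehcg
zbfok
kseqb
ufam
xfkls
mrtlg
agd
xrs
qomyc

Derivation:
Hunk 1: at line 5 remove [zuvwa] add [ehcg,zbfok] -> 14 lines: thzd vejj xfmm wxye guqz ehcg zbfok kseqb ufam xfkls mrtlg agd xrs qomyc
Hunk 2: at line 1 remove [vejj] add [qihuq,smfm] -> 15 lines: thzd qihuq smfm xfmm wxye guqz ehcg zbfok kseqb ufam xfkls mrtlg agd xrs qomyc
Hunk 3: at line 1 remove [qihuq,smfm] add [pzdv,soeyr,fkg] -> 16 lines: thzd pzdv soeyr fkg xfmm wxye guqz ehcg zbfok kseqb ufam xfkls mrtlg agd xrs qomyc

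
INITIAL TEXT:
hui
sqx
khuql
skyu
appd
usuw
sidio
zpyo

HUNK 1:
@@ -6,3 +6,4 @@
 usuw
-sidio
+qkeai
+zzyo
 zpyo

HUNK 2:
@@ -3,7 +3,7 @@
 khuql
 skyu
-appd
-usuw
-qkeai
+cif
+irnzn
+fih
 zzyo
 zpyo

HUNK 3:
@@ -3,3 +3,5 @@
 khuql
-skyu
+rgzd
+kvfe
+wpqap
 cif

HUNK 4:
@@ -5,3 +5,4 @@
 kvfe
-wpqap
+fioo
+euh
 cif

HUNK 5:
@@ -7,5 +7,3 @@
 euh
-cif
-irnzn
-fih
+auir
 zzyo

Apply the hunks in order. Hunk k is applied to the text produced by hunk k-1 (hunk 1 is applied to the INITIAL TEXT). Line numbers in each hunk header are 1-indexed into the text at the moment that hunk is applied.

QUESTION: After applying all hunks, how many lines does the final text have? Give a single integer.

Hunk 1: at line 6 remove [sidio] add [qkeai,zzyo] -> 9 lines: hui sqx khuql skyu appd usuw qkeai zzyo zpyo
Hunk 2: at line 3 remove [appd,usuw,qkeai] add [cif,irnzn,fih] -> 9 lines: hui sqx khuql skyu cif irnzn fih zzyo zpyo
Hunk 3: at line 3 remove [skyu] add [rgzd,kvfe,wpqap] -> 11 lines: hui sqx khuql rgzd kvfe wpqap cif irnzn fih zzyo zpyo
Hunk 4: at line 5 remove [wpqap] add [fioo,euh] -> 12 lines: hui sqx khuql rgzd kvfe fioo euh cif irnzn fih zzyo zpyo
Hunk 5: at line 7 remove [cif,irnzn,fih] add [auir] -> 10 lines: hui sqx khuql rgzd kvfe fioo euh auir zzyo zpyo
Final line count: 10

Answer: 10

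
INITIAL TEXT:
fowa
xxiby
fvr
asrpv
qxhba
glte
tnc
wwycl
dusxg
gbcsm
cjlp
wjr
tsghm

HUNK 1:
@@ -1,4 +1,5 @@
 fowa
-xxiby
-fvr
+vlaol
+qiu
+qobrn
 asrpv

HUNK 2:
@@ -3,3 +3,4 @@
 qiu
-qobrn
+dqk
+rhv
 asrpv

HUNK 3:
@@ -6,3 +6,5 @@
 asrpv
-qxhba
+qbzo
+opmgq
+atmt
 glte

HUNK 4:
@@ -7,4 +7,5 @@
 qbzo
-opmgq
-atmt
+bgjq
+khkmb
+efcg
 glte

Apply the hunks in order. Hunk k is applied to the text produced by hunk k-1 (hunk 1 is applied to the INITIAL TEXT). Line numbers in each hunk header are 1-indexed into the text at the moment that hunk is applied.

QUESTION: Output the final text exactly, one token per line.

Hunk 1: at line 1 remove [xxiby,fvr] add [vlaol,qiu,qobrn] -> 14 lines: fowa vlaol qiu qobrn asrpv qxhba glte tnc wwycl dusxg gbcsm cjlp wjr tsghm
Hunk 2: at line 3 remove [qobrn] add [dqk,rhv] -> 15 lines: fowa vlaol qiu dqk rhv asrpv qxhba glte tnc wwycl dusxg gbcsm cjlp wjr tsghm
Hunk 3: at line 6 remove [qxhba] add [qbzo,opmgq,atmt] -> 17 lines: fowa vlaol qiu dqk rhv asrpv qbzo opmgq atmt glte tnc wwycl dusxg gbcsm cjlp wjr tsghm
Hunk 4: at line 7 remove [opmgq,atmt] add [bgjq,khkmb,efcg] -> 18 lines: fowa vlaol qiu dqk rhv asrpv qbzo bgjq khkmb efcg glte tnc wwycl dusxg gbcsm cjlp wjr tsghm

Answer: fowa
vlaol
qiu
dqk
rhv
asrpv
qbzo
bgjq
khkmb
efcg
glte
tnc
wwycl
dusxg
gbcsm
cjlp
wjr
tsghm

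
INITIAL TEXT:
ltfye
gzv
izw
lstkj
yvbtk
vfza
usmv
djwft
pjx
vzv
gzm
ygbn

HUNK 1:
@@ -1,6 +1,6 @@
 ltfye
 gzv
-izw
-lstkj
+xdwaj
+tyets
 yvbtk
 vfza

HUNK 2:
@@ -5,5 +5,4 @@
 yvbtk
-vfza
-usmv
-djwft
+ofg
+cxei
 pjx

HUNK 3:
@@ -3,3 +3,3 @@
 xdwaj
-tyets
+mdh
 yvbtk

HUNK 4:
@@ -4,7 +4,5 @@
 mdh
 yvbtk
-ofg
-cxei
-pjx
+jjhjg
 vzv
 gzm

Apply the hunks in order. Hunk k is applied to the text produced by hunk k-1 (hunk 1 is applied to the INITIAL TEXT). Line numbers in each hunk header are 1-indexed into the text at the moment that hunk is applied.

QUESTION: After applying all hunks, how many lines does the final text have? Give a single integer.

Hunk 1: at line 1 remove [izw,lstkj] add [xdwaj,tyets] -> 12 lines: ltfye gzv xdwaj tyets yvbtk vfza usmv djwft pjx vzv gzm ygbn
Hunk 2: at line 5 remove [vfza,usmv,djwft] add [ofg,cxei] -> 11 lines: ltfye gzv xdwaj tyets yvbtk ofg cxei pjx vzv gzm ygbn
Hunk 3: at line 3 remove [tyets] add [mdh] -> 11 lines: ltfye gzv xdwaj mdh yvbtk ofg cxei pjx vzv gzm ygbn
Hunk 4: at line 4 remove [ofg,cxei,pjx] add [jjhjg] -> 9 lines: ltfye gzv xdwaj mdh yvbtk jjhjg vzv gzm ygbn
Final line count: 9

Answer: 9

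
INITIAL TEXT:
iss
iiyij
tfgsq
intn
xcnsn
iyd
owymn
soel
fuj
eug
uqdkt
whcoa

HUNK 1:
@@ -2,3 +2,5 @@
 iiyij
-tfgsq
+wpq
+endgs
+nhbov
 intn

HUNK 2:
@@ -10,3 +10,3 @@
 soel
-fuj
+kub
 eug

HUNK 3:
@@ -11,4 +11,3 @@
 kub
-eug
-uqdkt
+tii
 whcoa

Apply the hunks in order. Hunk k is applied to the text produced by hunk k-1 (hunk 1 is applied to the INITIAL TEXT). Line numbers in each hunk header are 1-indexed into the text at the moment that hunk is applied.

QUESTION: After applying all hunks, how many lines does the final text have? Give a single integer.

Answer: 13

Derivation:
Hunk 1: at line 2 remove [tfgsq] add [wpq,endgs,nhbov] -> 14 lines: iss iiyij wpq endgs nhbov intn xcnsn iyd owymn soel fuj eug uqdkt whcoa
Hunk 2: at line 10 remove [fuj] add [kub] -> 14 lines: iss iiyij wpq endgs nhbov intn xcnsn iyd owymn soel kub eug uqdkt whcoa
Hunk 3: at line 11 remove [eug,uqdkt] add [tii] -> 13 lines: iss iiyij wpq endgs nhbov intn xcnsn iyd owymn soel kub tii whcoa
Final line count: 13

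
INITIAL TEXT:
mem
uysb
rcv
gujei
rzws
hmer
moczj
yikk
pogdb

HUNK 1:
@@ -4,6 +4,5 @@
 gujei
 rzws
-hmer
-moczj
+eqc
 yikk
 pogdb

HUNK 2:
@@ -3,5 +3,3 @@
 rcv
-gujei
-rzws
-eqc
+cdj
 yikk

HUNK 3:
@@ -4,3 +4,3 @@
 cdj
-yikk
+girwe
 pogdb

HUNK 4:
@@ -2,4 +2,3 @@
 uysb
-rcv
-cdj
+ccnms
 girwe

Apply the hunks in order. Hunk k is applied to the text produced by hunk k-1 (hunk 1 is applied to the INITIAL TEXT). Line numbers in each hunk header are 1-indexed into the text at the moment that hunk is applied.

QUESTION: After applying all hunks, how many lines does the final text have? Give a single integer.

Answer: 5

Derivation:
Hunk 1: at line 4 remove [hmer,moczj] add [eqc] -> 8 lines: mem uysb rcv gujei rzws eqc yikk pogdb
Hunk 2: at line 3 remove [gujei,rzws,eqc] add [cdj] -> 6 lines: mem uysb rcv cdj yikk pogdb
Hunk 3: at line 4 remove [yikk] add [girwe] -> 6 lines: mem uysb rcv cdj girwe pogdb
Hunk 4: at line 2 remove [rcv,cdj] add [ccnms] -> 5 lines: mem uysb ccnms girwe pogdb
Final line count: 5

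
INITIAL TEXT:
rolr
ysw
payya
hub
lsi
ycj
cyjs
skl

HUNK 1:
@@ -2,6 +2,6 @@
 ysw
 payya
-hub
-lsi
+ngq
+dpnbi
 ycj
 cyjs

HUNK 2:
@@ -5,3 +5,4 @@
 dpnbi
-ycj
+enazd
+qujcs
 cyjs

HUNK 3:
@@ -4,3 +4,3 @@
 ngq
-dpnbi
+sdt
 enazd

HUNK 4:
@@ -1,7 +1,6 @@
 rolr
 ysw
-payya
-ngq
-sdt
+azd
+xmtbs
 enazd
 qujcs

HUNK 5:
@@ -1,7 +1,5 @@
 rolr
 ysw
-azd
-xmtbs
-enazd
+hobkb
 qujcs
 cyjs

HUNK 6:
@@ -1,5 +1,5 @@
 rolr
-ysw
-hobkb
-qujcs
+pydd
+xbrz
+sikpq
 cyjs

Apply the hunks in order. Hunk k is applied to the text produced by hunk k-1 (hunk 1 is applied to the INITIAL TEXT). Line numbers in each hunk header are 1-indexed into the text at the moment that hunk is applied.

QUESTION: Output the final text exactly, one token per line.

Answer: rolr
pydd
xbrz
sikpq
cyjs
skl

Derivation:
Hunk 1: at line 2 remove [hub,lsi] add [ngq,dpnbi] -> 8 lines: rolr ysw payya ngq dpnbi ycj cyjs skl
Hunk 2: at line 5 remove [ycj] add [enazd,qujcs] -> 9 lines: rolr ysw payya ngq dpnbi enazd qujcs cyjs skl
Hunk 3: at line 4 remove [dpnbi] add [sdt] -> 9 lines: rolr ysw payya ngq sdt enazd qujcs cyjs skl
Hunk 4: at line 1 remove [payya,ngq,sdt] add [azd,xmtbs] -> 8 lines: rolr ysw azd xmtbs enazd qujcs cyjs skl
Hunk 5: at line 1 remove [azd,xmtbs,enazd] add [hobkb] -> 6 lines: rolr ysw hobkb qujcs cyjs skl
Hunk 6: at line 1 remove [ysw,hobkb,qujcs] add [pydd,xbrz,sikpq] -> 6 lines: rolr pydd xbrz sikpq cyjs skl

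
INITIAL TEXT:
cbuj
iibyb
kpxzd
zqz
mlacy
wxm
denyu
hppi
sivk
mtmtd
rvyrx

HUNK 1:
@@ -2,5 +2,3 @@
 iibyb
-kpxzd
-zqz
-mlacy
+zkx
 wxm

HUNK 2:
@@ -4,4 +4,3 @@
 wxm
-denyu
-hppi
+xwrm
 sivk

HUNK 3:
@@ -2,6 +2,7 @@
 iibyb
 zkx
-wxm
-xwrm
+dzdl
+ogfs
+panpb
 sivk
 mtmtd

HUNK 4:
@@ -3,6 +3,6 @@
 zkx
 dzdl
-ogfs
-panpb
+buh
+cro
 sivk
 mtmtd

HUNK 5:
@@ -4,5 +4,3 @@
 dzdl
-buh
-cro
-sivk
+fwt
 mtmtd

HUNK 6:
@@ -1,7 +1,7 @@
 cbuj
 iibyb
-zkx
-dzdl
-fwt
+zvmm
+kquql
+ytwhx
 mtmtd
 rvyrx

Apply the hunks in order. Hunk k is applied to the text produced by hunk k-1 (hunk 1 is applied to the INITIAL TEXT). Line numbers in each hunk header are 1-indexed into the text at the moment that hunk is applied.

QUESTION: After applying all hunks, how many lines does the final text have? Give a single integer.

Answer: 7

Derivation:
Hunk 1: at line 2 remove [kpxzd,zqz,mlacy] add [zkx] -> 9 lines: cbuj iibyb zkx wxm denyu hppi sivk mtmtd rvyrx
Hunk 2: at line 4 remove [denyu,hppi] add [xwrm] -> 8 lines: cbuj iibyb zkx wxm xwrm sivk mtmtd rvyrx
Hunk 3: at line 2 remove [wxm,xwrm] add [dzdl,ogfs,panpb] -> 9 lines: cbuj iibyb zkx dzdl ogfs panpb sivk mtmtd rvyrx
Hunk 4: at line 3 remove [ogfs,panpb] add [buh,cro] -> 9 lines: cbuj iibyb zkx dzdl buh cro sivk mtmtd rvyrx
Hunk 5: at line 4 remove [buh,cro,sivk] add [fwt] -> 7 lines: cbuj iibyb zkx dzdl fwt mtmtd rvyrx
Hunk 6: at line 1 remove [zkx,dzdl,fwt] add [zvmm,kquql,ytwhx] -> 7 lines: cbuj iibyb zvmm kquql ytwhx mtmtd rvyrx
Final line count: 7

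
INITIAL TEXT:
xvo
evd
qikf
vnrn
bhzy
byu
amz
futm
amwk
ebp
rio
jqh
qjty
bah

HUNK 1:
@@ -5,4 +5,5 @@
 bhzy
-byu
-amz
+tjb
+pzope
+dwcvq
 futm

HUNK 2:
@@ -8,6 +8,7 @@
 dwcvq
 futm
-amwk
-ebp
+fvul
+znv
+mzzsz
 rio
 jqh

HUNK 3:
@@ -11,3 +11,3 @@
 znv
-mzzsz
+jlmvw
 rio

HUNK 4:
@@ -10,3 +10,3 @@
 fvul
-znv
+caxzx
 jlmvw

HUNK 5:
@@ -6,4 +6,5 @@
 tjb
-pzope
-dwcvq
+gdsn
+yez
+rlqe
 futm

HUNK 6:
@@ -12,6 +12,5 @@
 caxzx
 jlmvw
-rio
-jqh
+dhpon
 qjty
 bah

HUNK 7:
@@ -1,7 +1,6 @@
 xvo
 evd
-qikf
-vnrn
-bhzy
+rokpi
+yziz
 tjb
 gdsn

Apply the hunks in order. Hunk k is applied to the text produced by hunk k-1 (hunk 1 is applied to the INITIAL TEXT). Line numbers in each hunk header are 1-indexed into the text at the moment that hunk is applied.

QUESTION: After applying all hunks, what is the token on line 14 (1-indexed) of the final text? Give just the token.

Hunk 1: at line 5 remove [byu,amz] add [tjb,pzope,dwcvq] -> 15 lines: xvo evd qikf vnrn bhzy tjb pzope dwcvq futm amwk ebp rio jqh qjty bah
Hunk 2: at line 8 remove [amwk,ebp] add [fvul,znv,mzzsz] -> 16 lines: xvo evd qikf vnrn bhzy tjb pzope dwcvq futm fvul znv mzzsz rio jqh qjty bah
Hunk 3: at line 11 remove [mzzsz] add [jlmvw] -> 16 lines: xvo evd qikf vnrn bhzy tjb pzope dwcvq futm fvul znv jlmvw rio jqh qjty bah
Hunk 4: at line 10 remove [znv] add [caxzx] -> 16 lines: xvo evd qikf vnrn bhzy tjb pzope dwcvq futm fvul caxzx jlmvw rio jqh qjty bah
Hunk 5: at line 6 remove [pzope,dwcvq] add [gdsn,yez,rlqe] -> 17 lines: xvo evd qikf vnrn bhzy tjb gdsn yez rlqe futm fvul caxzx jlmvw rio jqh qjty bah
Hunk 6: at line 12 remove [rio,jqh] add [dhpon] -> 16 lines: xvo evd qikf vnrn bhzy tjb gdsn yez rlqe futm fvul caxzx jlmvw dhpon qjty bah
Hunk 7: at line 1 remove [qikf,vnrn,bhzy] add [rokpi,yziz] -> 15 lines: xvo evd rokpi yziz tjb gdsn yez rlqe futm fvul caxzx jlmvw dhpon qjty bah
Final line 14: qjty

Answer: qjty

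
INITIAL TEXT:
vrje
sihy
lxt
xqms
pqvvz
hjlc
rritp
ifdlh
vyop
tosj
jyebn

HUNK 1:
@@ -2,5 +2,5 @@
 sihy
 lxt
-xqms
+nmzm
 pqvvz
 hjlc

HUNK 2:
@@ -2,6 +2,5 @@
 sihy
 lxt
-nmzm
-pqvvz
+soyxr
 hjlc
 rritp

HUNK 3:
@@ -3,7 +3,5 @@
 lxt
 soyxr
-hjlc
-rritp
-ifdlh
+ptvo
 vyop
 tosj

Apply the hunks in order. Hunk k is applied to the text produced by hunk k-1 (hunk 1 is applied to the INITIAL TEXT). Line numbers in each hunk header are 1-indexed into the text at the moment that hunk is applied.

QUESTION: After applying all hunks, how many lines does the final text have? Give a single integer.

Answer: 8

Derivation:
Hunk 1: at line 2 remove [xqms] add [nmzm] -> 11 lines: vrje sihy lxt nmzm pqvvz hjlc rritp ifdlh vyop tosj jyebn
Hunk 2: at line 2 remove [nmzm,pqvvz] add [soyxr] -> 10 lines: vrje sihy lxt soyxr hjlc rritp ifdlh vyop tosj jyebn
Hunk 3: at line 3 remove [hjlc,rritp,ifdlh] add [ptvo] -> 8 lines: vrje sihy lxt soyxr ptvo vyop tosj jyebn
Final line count: 8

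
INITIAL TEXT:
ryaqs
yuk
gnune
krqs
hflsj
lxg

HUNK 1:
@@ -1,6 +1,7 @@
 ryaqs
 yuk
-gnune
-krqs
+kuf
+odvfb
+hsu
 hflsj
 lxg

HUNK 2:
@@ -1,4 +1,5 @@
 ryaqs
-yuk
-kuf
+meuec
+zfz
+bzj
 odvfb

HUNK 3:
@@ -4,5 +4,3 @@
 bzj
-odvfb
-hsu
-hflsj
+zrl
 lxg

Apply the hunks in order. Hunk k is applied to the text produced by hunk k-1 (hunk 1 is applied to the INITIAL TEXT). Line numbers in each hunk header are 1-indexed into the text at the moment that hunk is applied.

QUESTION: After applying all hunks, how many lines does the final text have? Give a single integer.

Hunk 1: at line 1 remove [gnune,krqs] add [kuf,odvfb,hsu] -> 7 lines: ryaqs yuk kuf odvfb hsu hflsj lxg
Hunk 2: at line 1 remove [yuk,kuf] add [meuec,zfz,bzj] -> 8 lines: ryaqs meuec zfz bzj odvfb hsu hflsj lxg
Hunk 3: at line 4 remove [odvfb,hsu,hflsj] add [zrl] -> 6 lines: ryaqs meuec zfz bzj zrl lxg
Final line count: 6

Answer: 6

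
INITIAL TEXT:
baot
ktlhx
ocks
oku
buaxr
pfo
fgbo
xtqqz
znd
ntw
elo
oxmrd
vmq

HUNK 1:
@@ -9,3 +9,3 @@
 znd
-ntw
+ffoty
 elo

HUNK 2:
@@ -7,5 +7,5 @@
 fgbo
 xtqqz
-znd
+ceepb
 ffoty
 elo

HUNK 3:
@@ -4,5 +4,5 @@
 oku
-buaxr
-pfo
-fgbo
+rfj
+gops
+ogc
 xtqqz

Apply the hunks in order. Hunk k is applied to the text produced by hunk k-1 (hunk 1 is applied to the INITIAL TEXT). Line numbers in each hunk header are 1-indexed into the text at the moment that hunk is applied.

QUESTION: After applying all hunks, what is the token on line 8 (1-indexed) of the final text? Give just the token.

Hunk 1: at line 9 remove [ntw] add [ffoty] -> 13 lines: baot ktlhx ocks oku buaxr pfo fgbo xtqqz znd ffoty elo oxmrd vmq
Hunk 2: at line 7 remove [znd] add [ceepb] -> 13 lines: baot ktlhx ocks oku buaxr pfo fgbo xtqqz ceepb ffoty elo oxmrd vmq
Hunk 3: at line 4 remove [buaxr,pfo,fgbo] add [rfj,gops,ogc] -> 13 lines: baot ktlhx ocks oku rfj gops ogc xtqqz ceepb ffoty elo oxmrd vmq
Final line 8: xtqqz

Answer: xtqqz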